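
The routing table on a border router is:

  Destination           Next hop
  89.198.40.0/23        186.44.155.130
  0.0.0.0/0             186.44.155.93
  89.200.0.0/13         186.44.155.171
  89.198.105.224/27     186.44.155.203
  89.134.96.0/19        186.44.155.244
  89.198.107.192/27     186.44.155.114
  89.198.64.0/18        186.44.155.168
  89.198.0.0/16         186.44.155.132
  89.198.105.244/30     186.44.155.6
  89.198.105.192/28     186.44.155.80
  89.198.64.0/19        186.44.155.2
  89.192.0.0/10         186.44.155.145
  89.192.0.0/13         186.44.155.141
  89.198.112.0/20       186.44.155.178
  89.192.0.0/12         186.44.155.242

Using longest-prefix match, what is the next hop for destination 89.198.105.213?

186.44.155.168

Routes whose prefix contains 89.198.105.213:
  0.0.0.0/0 (default, matches everything) -> 186.44.155.93
  89.192.0.0/10 (89.192.0.0 - 89.255.255.255) -> 186.44.155.145
  89.192.0.0/12 (89.192.0.0 - 89.207.255.255) -> 186.44.155.242
  89.192.0.0/13 (89.192.0.0 - 89.199.255.255) -> 186.44.155.141
  89.198.0.0/16 (89.198.0.0 - 89.198.255.255) -> 186.44.155.132
  89.198.64.0/18 (89.198.64.0 - 89.198.127.255) -> 186.44.155.168
More-specific entries that do NOT match:
  89.198.105.244/30 (89.198.105.244 - 89.198.105.247) does not contain 89.198.105.213
  89.198.105.192/28 (89.198.105.192 - 89.198.105.207) does not contain 89.198.105.213
  89.198.105.224/27 (89.198.105.224 - 89.198.105.255) does not contain 89.198.105.213
  89.198.107.192/27 (89.198.107.192 - 89.198.107.223) does not contain 89.198.105.213
  89.198.40.0/23 (89.198.40.0 - 89.198.41.255) does not contain 89.198.105.213
  89.198.112.0/20 (89.198.112.0 - 89.198.127.255) does not contain 89.198.105.213
  89.134.96.0/19 (89.134.96.0 - 89.134.127.255) does not contain 89.198.105.213
  89.198.64.0/19 (89.198.64.0 - 89.198.95.255) does not contain 89.198.105.213
Longest matching prefix is /18 -> next hop 186.44.155.168.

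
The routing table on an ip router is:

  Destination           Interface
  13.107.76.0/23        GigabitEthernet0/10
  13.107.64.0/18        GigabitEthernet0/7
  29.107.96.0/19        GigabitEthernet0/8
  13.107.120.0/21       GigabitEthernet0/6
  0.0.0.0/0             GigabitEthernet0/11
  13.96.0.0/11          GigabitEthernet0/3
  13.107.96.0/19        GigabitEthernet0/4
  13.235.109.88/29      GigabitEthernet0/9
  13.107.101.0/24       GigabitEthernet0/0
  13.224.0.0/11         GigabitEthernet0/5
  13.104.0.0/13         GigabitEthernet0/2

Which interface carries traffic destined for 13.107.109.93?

GigabitEthernet0/4

Routes whose prefix contains 13.107.109.93:
  0.0.0.0/0 (default, matches everything) -> GigabitEthernet0/11
  13.96.0.0/11 (13.96.0.0 - 13.127.255.255) -> GigabitEthernet0/3
  13.104.0.0/13 (13.104.0.0 - 13.111.255.255) -> GigabitEthernet0/2
  13.107.64.0/18 (13.107.64.0 - 13.107.127.255) -> GigabitEthernet0/7
  13.107.96.0/19 (13.107.96.0 - 13.107.127.255) -> GigabitEthernet0/4
More-specific entries that do NOT match:
  13.235.109.88/29 (13.235.109.88 - 13.235.109.95) does not contain 13.107.109.93
  13.107.101.0/24 (13.107.101.0 - 13.107.101.255) does not contain 13.107.109.93
  13.107.76.0/23 (13.107.76.0 - 13.107.77.255) does not contain 13.107.109.93
  13.107.120.0/21 (13.107.120.0 - 13.107.127.255) does not contain 13.107.109.93
Longest matching prefix is /19 -> interface GigabitEthernet0/4.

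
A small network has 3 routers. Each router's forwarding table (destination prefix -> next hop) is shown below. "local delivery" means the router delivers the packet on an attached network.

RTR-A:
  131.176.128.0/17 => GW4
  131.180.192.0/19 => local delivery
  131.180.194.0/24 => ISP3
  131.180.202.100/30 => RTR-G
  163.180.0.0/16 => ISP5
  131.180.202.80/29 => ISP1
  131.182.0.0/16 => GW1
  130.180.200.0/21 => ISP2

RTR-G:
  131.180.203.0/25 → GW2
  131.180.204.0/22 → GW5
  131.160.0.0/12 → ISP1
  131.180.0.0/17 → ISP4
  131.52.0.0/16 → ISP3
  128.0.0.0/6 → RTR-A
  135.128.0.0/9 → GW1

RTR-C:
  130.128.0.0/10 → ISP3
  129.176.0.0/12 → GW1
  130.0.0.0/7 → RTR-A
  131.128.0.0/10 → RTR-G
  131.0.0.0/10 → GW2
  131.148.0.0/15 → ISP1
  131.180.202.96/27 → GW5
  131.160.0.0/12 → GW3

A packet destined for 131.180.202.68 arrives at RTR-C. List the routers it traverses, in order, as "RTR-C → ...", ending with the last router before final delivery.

RTR-C → RTR-G → RTR-A

At RTR-C: longest match for 131.180.202.68 is 131.128.0.0/10 -> RTR-G
At RTR-G: longest match for 131.180.202.68 is 128.0.0.0/6 -> RTR-A
At RTR-A: longest match for 131.180.202.68 is 131.180.192.0/19 -> local delivery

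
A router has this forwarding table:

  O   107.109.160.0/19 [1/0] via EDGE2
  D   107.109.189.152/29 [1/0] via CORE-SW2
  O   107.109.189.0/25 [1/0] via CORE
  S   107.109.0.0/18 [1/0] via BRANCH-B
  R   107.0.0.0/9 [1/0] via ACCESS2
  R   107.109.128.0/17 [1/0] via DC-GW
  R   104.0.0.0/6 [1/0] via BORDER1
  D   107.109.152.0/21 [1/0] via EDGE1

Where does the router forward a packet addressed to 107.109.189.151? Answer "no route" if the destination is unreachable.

Routes whose prefix contains 107.109.189.151:
  104.0.0.0/6 (104.0.0.0 - 107.255.255.255) -> BORDER1
  107.0.0.0/9 (107.0.0.0 - 107.127.255.255) -> ACCESS2
  107.109.128.0/17 (107.109.128.0 - 107.109.255.255) -> DC-GW
  107.109.160.0/19 (107.109.160.0 - 107.109.191.255) -> EDGE2
More-specific entries that do NOT match:
  107.109.189.152/29 (107.109.189.152 - 107.109.189.159) does not contain 107.109.189.151
  107.109.189.0/25 (107.109.189.0 - 107.109.189.127) does not contain 107.109.189.151
  107.109.152.0/21 (107.109.152.0 - 107.109.159.255) does not contain 107.109.189.151
Longest matching prefix is /19 -> next hop EDGE2.

EDGE2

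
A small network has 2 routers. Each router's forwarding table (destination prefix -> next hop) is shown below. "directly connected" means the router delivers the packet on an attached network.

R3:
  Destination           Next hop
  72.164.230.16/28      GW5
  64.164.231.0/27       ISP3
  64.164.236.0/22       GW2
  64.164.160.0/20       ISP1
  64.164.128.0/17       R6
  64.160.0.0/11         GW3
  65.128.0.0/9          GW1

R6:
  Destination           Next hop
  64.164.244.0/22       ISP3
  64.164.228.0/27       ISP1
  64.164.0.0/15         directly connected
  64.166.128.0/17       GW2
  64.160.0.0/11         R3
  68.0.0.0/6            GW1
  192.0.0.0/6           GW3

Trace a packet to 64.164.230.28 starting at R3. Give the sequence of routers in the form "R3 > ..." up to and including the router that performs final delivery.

At R3: longest match for 64.164.230.28 is 64.164.128.0/17 -> R6
At R6: longest match for 64.164.230.28 is 64.164.0.0/15 -> directly connected

R3 > R6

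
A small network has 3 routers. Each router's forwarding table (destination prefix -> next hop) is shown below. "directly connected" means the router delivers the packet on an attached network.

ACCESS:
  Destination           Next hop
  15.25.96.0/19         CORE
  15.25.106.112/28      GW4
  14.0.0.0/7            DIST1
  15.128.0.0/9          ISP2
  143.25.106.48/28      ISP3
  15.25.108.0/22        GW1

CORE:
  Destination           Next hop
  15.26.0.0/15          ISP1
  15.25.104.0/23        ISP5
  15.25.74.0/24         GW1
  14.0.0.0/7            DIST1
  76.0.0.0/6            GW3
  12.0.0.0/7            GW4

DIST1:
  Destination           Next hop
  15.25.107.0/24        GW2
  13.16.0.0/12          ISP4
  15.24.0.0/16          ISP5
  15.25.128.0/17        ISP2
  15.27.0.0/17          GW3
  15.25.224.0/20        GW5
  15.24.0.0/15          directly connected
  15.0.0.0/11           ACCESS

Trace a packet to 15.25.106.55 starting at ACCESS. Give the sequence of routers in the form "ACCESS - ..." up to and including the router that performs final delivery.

At ACCESS: longest match for 15.25.106.55 is 15.25.96.0/19 -> CORE
At CORE: longest match for 15.25.106.55 is 14.0.0.0/7 -> DIST1
At DIST1: longest match for 15.25.106.55 is 15.24.0.0/15 -> directly connected

ACCESS - CORE - DIST1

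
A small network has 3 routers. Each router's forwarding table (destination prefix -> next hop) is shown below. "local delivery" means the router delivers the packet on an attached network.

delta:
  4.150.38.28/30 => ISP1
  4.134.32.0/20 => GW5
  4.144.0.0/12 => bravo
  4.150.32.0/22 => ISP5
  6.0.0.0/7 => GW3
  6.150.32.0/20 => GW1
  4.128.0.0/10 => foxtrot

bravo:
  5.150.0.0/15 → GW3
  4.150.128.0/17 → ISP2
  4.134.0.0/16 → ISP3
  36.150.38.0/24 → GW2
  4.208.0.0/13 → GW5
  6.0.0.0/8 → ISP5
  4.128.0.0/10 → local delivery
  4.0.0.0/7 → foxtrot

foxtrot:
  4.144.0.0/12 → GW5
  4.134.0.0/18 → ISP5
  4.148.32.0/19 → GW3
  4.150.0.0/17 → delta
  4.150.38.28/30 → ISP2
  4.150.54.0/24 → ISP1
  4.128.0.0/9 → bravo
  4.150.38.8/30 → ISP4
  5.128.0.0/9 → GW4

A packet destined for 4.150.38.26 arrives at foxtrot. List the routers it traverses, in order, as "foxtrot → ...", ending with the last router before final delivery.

At foxtrot: longest match for 4.150.38.26 is 4.150.0.0/17 -> delta
At delta: longest match for 4.150.38.26 is 4.144.0.0/12 -> bravo
At bravo: longest match for 4.150.38.26 is 4.128.0.0/10 -> local delivery

foxtrot → delta → bravo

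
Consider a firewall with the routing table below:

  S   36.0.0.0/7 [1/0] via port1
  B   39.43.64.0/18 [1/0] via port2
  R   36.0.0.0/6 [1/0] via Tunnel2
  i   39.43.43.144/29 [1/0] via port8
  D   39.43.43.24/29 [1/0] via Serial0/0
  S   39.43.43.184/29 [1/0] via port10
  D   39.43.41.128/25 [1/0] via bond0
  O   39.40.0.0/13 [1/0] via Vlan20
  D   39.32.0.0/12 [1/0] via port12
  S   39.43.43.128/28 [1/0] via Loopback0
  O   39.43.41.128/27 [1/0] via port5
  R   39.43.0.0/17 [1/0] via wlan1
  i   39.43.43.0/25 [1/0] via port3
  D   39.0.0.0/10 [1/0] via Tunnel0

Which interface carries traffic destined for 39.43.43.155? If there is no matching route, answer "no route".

Routes whose prefix contains 39.43.43.155:
  36.0.0.0/6 (36.0.0.0 - 39.255.255.255) -> Tunnel2
  39.0.0.0/10 (39.0.0.0 - 39.63.255.255) -> Tunnel0
  39.32.0.0/12 (39.32.0.0 - 39.47.255.255) -> port12
  39.40.0.0/13 (39.40.0.0 - 39.47.255.255) -> Vlan20
  39.43.0.0/17 (39.43.0.0 - 39.43.127.255) -> wlan1
More-specific entries that do NOT match:
  39.43.43.144/29 (39.43.43.144 - 39.43.43.151) does not contain 39.43.43.155
  39.43.43.24/29 (39.43.43.24 - 39.43.43.31) does not contain 39.43.43.155
  39.43.43.184/29 (39.43.43.184 - 39.43.43.191) does not contain 39.43.43.155
  39.43.43.128/28 (39.43.43.128 - 39.43.43.143) does not contain 39.43.43.155
  39.43.41.128/27 (39.43.41.128 - 39.43.41.159) does not contain 39.43.43.155
  39.43.41.128/25 (39.43.41.128 - 39.43.41.255) does not contain 39.43.43.155
  39.43.43.0/25 (39.43.43.0 - 39.43.43.127) does not contain 39.43.43.155
  39.43.64.0/18 (39.43.64.0 - 39.43.127.255) does not contain 39.43.43.155
Longest matching prefix is /17 -> interface wlan1.

wlan1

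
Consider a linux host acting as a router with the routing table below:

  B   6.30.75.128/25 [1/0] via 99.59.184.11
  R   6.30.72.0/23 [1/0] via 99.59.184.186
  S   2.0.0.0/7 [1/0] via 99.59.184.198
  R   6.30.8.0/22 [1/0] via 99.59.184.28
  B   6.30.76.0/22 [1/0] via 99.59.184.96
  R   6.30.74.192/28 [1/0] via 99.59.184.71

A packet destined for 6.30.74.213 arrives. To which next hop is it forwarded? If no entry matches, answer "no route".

No entry's prefix contains 6.30.74.213; there is no default route.

no route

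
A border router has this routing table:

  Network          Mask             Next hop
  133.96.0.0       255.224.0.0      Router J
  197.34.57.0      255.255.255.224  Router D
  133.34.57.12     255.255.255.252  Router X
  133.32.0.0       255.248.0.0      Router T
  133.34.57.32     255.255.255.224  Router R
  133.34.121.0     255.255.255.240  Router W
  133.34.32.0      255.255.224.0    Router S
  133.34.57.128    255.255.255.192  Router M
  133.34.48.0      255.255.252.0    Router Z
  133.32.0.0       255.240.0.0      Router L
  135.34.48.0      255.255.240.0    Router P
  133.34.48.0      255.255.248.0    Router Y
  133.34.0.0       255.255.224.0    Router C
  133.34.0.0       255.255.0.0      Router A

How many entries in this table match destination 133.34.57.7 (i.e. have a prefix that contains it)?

4

Prefixes containing 133.34.57.7:
  133.32.0.0/12 (133.32.0.0 - 133.47.255.255)
  133.32.0.0/13 (133.32.0.0 - 133.39.255.255)
  133.34.0.0/16 (133.34.0.0 - 133.34.255.255)
  133.34.32.0/19 (133.34.32.0 - 133.34.63.255)
Total matching entries: 4.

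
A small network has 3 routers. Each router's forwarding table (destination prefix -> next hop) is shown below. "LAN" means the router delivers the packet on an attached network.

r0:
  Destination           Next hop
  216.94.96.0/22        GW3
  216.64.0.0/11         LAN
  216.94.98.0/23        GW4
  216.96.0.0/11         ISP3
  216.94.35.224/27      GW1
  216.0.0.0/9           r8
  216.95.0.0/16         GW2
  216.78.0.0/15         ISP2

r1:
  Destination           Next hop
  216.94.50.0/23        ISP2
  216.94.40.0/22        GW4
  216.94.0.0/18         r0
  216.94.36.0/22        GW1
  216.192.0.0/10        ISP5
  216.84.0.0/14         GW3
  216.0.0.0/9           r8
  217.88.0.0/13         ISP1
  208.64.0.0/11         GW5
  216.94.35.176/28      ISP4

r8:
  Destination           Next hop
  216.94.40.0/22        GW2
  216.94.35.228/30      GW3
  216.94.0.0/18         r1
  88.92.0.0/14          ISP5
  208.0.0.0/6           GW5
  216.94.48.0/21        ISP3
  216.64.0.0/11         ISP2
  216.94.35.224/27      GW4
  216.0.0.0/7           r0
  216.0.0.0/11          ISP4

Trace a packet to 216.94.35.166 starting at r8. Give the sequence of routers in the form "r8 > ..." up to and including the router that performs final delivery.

r8 > r1 > r0

At r8: longest match for 216.94.35.166 is 216.94.0.0/18 -> r1
At r1: longest match for 216.94.35.166 is 216.94.0.0/18 -> r0
At r0: longest match for 216.94.35.166 is 216.64.0.0/11 -> LAN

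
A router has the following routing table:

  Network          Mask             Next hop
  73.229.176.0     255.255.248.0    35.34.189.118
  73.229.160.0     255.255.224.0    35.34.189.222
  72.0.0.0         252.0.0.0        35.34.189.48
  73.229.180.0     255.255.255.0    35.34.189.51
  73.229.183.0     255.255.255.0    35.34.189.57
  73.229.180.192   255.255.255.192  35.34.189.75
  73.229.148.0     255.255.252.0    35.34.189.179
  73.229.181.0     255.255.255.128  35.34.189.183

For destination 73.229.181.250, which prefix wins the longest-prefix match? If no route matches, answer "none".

73.229.176.0/21

Entries matching 73.229.181.250:
  72.0.0.0/6 (72.0.0.0 - 75.255.255.255)
  73.229.160.0/19 (73.229.160.0 - 73.229.191.255)
  73.229.176.0/21 (73.229.176.0 - 73.229.183.255)
Most specific is 73.229.176.0/21.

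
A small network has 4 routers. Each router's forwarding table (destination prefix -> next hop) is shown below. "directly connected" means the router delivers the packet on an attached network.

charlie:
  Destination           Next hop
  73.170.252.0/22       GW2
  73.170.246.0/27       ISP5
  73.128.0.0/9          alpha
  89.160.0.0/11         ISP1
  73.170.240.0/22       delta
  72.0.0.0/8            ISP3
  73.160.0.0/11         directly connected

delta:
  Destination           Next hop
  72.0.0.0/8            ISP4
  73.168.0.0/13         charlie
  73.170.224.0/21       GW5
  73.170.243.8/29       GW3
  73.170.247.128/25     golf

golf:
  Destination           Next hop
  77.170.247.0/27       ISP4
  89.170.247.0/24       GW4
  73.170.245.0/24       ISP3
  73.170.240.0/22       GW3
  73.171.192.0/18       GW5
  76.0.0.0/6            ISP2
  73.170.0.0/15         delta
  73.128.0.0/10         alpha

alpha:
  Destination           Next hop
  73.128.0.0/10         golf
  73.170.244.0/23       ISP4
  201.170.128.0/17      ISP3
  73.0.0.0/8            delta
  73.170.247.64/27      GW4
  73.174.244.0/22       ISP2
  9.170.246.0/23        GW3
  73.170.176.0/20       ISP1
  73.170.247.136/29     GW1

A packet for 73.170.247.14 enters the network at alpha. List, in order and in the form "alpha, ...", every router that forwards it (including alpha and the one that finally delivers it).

alpha, golf, delta, charlie

At alpha: longest match for 73.170.247.14 is 73.128.0.0/10 -> golf
At golf: longest match for 73.170.247.14 is 73.170.0.0/15 -> delta
At delta: longest match for 73.170.247.14 is 73.168.0.0/13 -> charlie
At charlie: longest match for 73.170.247.14 is 73.160.0.0/11 -> directly connected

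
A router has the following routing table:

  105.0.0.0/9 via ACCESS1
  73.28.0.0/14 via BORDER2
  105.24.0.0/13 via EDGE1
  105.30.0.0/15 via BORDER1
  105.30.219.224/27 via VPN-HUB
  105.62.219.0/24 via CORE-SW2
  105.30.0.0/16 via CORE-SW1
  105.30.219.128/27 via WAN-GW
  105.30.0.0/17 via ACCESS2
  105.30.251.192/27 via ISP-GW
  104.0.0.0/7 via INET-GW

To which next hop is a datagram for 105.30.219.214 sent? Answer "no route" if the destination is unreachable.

Routes whose prefix contains 105.30.219.214:
  104.0.0.0/7 (104.0.0.0 - 105.255.255.255) -> INET-GW
  105.0.0.0/9 (105.0.0.0 - 105.127.255.255) -> ACCESS1
  105.24.0.0/13 (105.24.0.0 - 105.31.255.255) -> EDGE1
  105.30.0.0/15 (105.30.0.0 - 105.31.255.255) -> BORDER1
  105.30.0.0/16 (105.30.0.0 - 105.30.255.255) -> CORE-SW1
More-specific entries that do NOT match:
  105.30.219.224/27 (105.30.219.224 - 105.30.219.255) does not contain 105.30.219.214
  105.30.219.128/27 (105.30.219.128 - 105.30.219.159) does not contain 105.30.219.214
  105.30.251.192/27 (105.30.251.192 - 105.30.251.223) does not contain 105.30.219.214
  105.62.219.0/24 (105.62.219.0 - 105.62.219.255) does not contain 105.30.219.214
  105.30.0.0/17 (105.30.0.0 - 105.30.127.255) does not contain 105.30.219.214
Longest matching prefix is /16 -> next hop CORE-SW1.

CORE-SW1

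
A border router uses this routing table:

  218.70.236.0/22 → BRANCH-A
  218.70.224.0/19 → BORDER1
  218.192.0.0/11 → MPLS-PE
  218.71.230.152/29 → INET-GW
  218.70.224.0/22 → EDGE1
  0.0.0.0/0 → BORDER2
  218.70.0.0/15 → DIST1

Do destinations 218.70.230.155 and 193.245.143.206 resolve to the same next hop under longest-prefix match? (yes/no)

218.70.230.155: longest match 218.70.224.0/19 -> BORDER1
193.245.143.206: longest match 0.0.0.0/0 -> BORDER2

no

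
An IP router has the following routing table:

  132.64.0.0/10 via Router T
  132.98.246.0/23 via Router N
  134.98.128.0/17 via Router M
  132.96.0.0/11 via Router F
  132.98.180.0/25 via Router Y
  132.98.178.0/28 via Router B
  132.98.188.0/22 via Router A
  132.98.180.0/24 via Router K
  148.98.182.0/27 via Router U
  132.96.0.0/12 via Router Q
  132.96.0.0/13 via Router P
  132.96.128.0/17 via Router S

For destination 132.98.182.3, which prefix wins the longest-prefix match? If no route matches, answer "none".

Entries matching 132.98.182.3:
  132.64.0.0/10 (132.64.0.0 - 132.127.255.255)
  132.96.0.0/11 (132.96.0.0 - 132.127.255.255)
  132.96.0.0/12 (132.96.0.0 - 132.111.255.255)
  132.96.0.0/13 (132.96.0.0 - 132.103.255.255)
Most specific is 132.96.0.0/13.

132.96.0.0/13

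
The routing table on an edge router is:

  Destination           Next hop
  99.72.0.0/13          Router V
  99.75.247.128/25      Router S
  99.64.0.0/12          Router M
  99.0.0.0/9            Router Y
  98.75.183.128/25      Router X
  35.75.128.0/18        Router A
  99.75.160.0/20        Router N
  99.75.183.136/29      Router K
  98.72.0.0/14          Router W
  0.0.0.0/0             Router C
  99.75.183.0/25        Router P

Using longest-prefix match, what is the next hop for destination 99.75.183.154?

Routes whose prefix contains 99.75.183.154:
  0.0.0.0/0 (default, matches everything) -> Router C
  99.0.0.0/9 (99.0.0.0 - 99.127.255.255) -> Router Y
  99.64.0.0/12 (99.64.0.0 - 99.79.255.255) -> Router M
  99.72.0.0/13 (99.72.0.0 - 99.79.255.255) -> Router V
More-specific entries that do NOT match:
  99.75.183.136/29 (99.75.183.136 - 99.75.183.143) does not contain 99.75.183.154
  99.75.247.128/25 (99.75.247.128 - 99.75.247.255) does not contain 99.75.183.154
  98.75.183.128/25 (98.75.183.128 - 98.75.183.255) does not contain 99.75.183.154
  99.75.183.0/25 (99.75.183.0 - 99.75.183.127) does not contain 99.75.183.154
  99.75.160.0/20 (99.75.160.0 - 99.75.175.255) does not contain 99.75.183.154
  35.75.128.0/18 (35.75.128.0 - 35.75.191.255) does not contain 99.75.183.154
  98.72.0.0/14 (98.72.0.0 - 98.75.255.255) does not contain 99.75.183.154
Longest matching prefix is /13 -> next hop Router V.

Router V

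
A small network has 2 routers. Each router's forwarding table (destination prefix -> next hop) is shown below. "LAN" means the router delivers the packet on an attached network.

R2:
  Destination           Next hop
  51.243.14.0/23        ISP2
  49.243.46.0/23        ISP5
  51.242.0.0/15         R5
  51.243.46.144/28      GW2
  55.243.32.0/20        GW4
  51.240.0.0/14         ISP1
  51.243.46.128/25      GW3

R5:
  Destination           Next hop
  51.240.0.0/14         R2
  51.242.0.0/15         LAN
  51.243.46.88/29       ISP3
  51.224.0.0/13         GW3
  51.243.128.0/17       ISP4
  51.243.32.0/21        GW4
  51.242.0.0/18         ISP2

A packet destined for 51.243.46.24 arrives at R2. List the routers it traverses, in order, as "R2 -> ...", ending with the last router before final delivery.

At R2: longest match for 51.243.46.24 is 51.242.0.0/15 -> R5
At R5: longest match for 51.243.46.24 is 51.242.0.0/15 -> LAN

R2 -> R5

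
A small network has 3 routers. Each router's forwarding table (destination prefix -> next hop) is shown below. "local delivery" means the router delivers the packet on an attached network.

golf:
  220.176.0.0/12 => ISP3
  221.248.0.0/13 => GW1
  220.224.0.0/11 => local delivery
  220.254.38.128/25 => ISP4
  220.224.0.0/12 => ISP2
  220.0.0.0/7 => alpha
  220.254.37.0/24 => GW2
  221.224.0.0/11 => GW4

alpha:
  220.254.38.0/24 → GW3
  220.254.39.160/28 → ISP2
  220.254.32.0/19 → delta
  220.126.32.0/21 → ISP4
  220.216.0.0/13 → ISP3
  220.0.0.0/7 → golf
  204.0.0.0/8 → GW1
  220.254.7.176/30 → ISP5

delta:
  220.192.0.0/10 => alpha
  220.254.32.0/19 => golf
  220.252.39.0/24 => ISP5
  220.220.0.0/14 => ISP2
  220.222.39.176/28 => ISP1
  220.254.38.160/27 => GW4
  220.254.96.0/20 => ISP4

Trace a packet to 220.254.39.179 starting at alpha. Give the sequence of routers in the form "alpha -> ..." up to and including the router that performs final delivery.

alpha -> delta -> golf

At alpha: longest match for 220.254.39.179 is 220.254.32.0/19 -> delta
At delta: longest match for 220.254.39.179 is 220.254.32.0/19 -> golf
At golf: longest match for 220.254.39.179 is 220.224.0.0/11 -> local delivery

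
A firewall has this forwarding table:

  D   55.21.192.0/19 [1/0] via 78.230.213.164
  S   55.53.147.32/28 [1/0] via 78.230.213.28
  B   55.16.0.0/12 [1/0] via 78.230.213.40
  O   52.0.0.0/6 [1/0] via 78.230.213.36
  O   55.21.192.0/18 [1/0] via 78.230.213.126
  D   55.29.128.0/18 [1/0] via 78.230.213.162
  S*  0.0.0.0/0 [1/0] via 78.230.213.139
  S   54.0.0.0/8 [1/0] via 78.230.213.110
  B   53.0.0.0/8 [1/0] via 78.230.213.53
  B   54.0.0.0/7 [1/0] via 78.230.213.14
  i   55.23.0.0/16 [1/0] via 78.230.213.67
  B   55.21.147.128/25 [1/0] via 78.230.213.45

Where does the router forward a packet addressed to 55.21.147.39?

78.230.213.40

Routes whose prefix contains 55.21.147.39:
  0.0.0.0/0 (default, matches everything) -> 78.230.213.139
  52.0.0.0/6 (52.0.0.0 - 55.255.255.255) -> 78.230.213.36
  54.0.0.0/7 (54.0.0.0 - 55.255.255.255) -> 78.230.213.14
  55.16.0.0/12 (55.16.0.0 - 55.31.255.255) -> 78.230.213.40
More-specific entries that do NOT match:
  55.53.147.32/28 (55.53.147.32 - 55.53.147.47) does not contain 55.21.147.39
  55.21.147.128/25 (55.21.147.128 - 55.21.147.255) does not contain 55.21.147.39
  55.21.192.0/19 (55.21.192.0 - 55.21.223.255) does not contain 55.21.147.39
  55.21.192.0/18 (55.21.192.0 - 55.21.255.255) does not contain 55.21.147.39
  55.29.128.0/18 (55.29.128.0 - 55.29.191.255) does not contain 55.21.147.39
  55.23.0.0/16 (55.23.0.0 - 55.23.255.255) does not contain 55.21.147.39
Longest matching prefix is /12 -> next hop 78.230.213.40.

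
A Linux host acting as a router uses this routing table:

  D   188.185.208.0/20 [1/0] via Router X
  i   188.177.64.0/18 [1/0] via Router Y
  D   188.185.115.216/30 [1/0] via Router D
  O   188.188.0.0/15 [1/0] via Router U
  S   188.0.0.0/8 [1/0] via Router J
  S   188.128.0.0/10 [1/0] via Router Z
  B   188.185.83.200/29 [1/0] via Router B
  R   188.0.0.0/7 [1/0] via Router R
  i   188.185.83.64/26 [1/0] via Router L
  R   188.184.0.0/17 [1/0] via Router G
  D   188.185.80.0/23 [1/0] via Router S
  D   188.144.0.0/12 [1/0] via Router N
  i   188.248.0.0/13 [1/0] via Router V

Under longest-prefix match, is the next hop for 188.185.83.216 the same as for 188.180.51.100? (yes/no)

yes

188.185.83.216: longest match 188.128.0.0/10 -> Router Z
188.180.51.100: longest match 188.128.0.0/10 -> Router Z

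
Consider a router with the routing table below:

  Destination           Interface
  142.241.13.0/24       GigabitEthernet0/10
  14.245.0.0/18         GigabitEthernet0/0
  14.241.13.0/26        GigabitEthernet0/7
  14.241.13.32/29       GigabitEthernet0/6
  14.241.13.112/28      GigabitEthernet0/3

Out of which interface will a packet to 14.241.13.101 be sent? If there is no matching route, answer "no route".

no route

No entry's prefix contains 14.241.13.101; there is no default route.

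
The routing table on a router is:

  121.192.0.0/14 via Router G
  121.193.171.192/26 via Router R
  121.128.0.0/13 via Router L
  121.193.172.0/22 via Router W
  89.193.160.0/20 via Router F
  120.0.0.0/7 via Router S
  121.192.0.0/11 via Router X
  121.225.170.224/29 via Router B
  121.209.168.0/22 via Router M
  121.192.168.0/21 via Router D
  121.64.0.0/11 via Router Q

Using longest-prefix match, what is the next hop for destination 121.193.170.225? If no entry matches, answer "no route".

Router G

Routes whose prefix contains 121.193.170.225:
  120.0.0.0/7 (120.0.0.0 - 121.255.255.255) -> Router S
  121.192.0.0/11 (121.192.0.0 - 121.223.255.255) -> Router X
  121.192.0.0/14 (121.192.0.0 - 121.195.255.255) -> Router G
More-specific entries that do NOT match:
  121.225.170.224/29 (121.225.170.224 - 121.225.170.231) does not contain 121.193.170.225
  121.193.171.192/26 (121.193.171.192 - 121.193.171.255) does not contain 121.193.170.225
  121.193.172.0/22 (121.193.172.0 - 121.193.175.255) does not contain 121.193.170.225
  121.209.168.0/22 (121.209.168.0 - 121.209.171.255) does not contain 121.193.170.225
  121.192.168.0/21 (121.192.168.0 - 121.192.175.255) does not contain 121.193.170.225
  89.193.160.0/20 (89.193.160.0 - 89.193.175.255) does not contain 121.193.170.225
Longest matching prefix is /14 -> next hop Router G.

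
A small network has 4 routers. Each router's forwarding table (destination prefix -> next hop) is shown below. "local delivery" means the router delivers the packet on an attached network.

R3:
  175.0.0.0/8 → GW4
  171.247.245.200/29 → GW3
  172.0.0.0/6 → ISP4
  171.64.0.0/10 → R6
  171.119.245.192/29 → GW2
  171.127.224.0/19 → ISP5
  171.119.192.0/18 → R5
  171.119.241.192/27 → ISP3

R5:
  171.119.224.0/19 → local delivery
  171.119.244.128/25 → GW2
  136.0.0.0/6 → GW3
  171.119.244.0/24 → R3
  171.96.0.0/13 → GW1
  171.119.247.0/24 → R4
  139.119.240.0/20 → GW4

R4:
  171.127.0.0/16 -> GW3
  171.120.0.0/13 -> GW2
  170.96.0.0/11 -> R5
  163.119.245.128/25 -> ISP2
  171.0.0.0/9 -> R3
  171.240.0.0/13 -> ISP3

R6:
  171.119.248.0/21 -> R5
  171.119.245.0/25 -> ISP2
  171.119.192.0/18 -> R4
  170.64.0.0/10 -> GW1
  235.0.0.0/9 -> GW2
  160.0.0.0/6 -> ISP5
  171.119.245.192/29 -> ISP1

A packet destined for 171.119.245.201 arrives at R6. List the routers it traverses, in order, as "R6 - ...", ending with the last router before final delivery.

At R6: longest match for 171.119.245.201 is 171.119.192.0/18 -> R4
At R4: longest match for 171.119.245.201 is 171.0.0.0/9 -> R3
At R3: longest match for 171.119.245.201 is 171.119.192.0/18 -> R5
At R5: longest match for 171.119.245.201 is 171.119.224.0/19 -> local delivery

R6 - R4 - R3 - R5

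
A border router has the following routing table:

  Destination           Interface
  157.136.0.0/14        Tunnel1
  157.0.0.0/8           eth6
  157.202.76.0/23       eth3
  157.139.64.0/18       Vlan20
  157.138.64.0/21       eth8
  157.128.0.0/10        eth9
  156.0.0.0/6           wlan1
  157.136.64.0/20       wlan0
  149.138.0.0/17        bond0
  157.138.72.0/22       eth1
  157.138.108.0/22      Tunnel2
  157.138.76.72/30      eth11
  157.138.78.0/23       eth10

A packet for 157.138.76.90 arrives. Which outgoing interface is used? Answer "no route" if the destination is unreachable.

Tunnel1

Routes whose prefix contains 157.138.76.90:
  156.0.0.0/6 (156.0.0.0 - 159.255.255.255) -> wlan1
  157.0.0.0/8 (157.0.0.0 - 157.255.255.255) -> eth6
  157.128.0.0/10 (157.128.0.0 - 157.191.255.255) -> eth9
  157.136.0.0/14 (157.136.0.0 - 157.139.255.255) -> Tunnel1
More-specific entries that do NOT match:
  157.138.76.72/30 (157.138.76.72 - 157.138.76.75) does not contain 157.138.76.90
  157.202.76.0/23 (157.202.76.0 - 157.202.77.255) does not contain 157.138.76.90
  157.138.78.0/23 (157.138.78.0 - 157.138.79.255) does not contain 157.138.76.90
  157.138.72.0/22 (157.138.72.0 - 157.138.75.255) does not contain 157.138.76.90
  157.138.108.0/22 (157.138.108.0 - 157.138.111.255) does not contain 157.138.76.90
  157.138.64.0/21 (157.138.64.0 - 157.138.71.255) does not contain 157.138.76.90
  157.136.64.0/20 (157.136.64.0 - 157.136.79.255) does not contain 157.138.76.90
  157.139.64.0/18 (157.139.64.0 - 157.139.127.255) does not contain 157.138.76.90
  149.138.0.0/17 (149.138.0.0 - 149.138.127.255) does not contain 157.138.76.90
Longest matching prefix is /14 -> interface Tunnel1.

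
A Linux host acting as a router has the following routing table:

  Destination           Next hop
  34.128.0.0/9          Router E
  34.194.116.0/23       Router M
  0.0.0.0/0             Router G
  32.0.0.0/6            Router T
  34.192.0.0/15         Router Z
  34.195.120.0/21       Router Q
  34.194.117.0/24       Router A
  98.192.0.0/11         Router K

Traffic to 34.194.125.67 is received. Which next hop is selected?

Routes whose prefix contains 34.194.125.67:
  0.0.0.0/0 (default, matches everything) -> Router G
  32.0.0.0/6 (32.0.0.0 - 35.255.255.255) -> Router T
  34.128.0.0/9 (34.128.0.0 - 34.255.255.255) -> Router E
More-specific entries that do NOT match:
  34.194.117.0/24 (34.194.117.0 - 34.194.117.255) does not contain 34.194.125.67
  34.194.116.0/23 (34.194.116.0 - 34.194.117.255) does not contain 34.194.125.67
  34.195.120.0/21 (34.195.120.0 - 34.195.127.255) does not contain 34.194.125.67
  34.192.0.0/15 (34.192.0.0 - 34.193.255.255) does not contain 34.194.125.67
  98.192.0.0/11 (98.192.0.0 - 98.223.255.255) does not contain 34.194.125.67
Longest matching prefix is /9 -> next hop Router E.

Router E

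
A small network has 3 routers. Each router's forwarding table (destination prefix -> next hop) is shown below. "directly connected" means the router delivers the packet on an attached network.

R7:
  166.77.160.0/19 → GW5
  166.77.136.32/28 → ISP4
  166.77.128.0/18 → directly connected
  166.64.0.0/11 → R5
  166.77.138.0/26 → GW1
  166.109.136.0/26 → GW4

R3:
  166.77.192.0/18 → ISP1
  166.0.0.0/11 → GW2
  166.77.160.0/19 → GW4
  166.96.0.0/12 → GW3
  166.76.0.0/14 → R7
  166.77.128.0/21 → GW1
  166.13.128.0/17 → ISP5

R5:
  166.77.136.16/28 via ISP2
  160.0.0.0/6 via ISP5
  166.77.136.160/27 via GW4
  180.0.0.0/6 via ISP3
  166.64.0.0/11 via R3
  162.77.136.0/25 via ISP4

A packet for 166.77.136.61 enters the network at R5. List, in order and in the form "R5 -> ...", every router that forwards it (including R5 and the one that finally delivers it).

R5 -> R3 -> R7

At R5: longest match for 166.77.136.61 is 166.64.0.0/11 -> R3
At R3: longest match for 166.77.136.61 is 166.76.0.0/14 -> R7
At R7: longest match for 166.77.136.61 is 166.77.128.0/18 -> directly connected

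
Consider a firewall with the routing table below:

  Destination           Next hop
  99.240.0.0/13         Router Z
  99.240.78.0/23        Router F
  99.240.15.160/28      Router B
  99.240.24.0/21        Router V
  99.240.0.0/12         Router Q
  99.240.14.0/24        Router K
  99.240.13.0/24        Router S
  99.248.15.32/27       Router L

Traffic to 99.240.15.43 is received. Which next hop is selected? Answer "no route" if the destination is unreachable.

Router Z

Routes whose prefix contains 99.240.15.43:
  99.240.0.0/12 (99.240.0.0 - 99.255.255.255) -> Router Q
  99.240.0.0/13 (99.240.0.0 - 99.247.255.255) -> Router Z
More-specific entries that do NOT match:
  99.240.15.160/28 (99.240.15.160 - 99.240.15.175) does not contain 99.240.15.43
  99.248.15.32/27 (99.248.15.32 - 99.248.15.63) does not contain 99.240.15.43
  99.240.14.0/24 (99.240.14.0 - 99.240.14.255) does not contain 99.240.15.43
  99.240.13.0/24 (99.240.13.0 - 99.240.13.255) does not contain 99.240.15.43
  99.240.78.0/23 (99.240.78.0 - 99.240.79.255) does not contain 99.240.15.43
  99.240.24.0/21 (99.240.24.0 - 99.240.31.255) does not contain 99.240.15.43
Longest matching prefix is /13 -> next hop Router Z.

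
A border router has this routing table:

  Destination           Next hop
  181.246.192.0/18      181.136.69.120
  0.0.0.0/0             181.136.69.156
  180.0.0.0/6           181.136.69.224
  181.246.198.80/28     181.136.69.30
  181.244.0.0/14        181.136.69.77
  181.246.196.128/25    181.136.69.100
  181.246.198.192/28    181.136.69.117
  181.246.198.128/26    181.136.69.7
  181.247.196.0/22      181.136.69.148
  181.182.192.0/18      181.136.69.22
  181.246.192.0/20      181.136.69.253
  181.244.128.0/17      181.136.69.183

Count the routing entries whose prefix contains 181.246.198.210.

5

Prefixes containing 181.246.198.210:
  0.0.0.0/0 (default, matches everything)
  180.0.0.0/6 (180.0.0.0 - 183.255.255.255)
  181.244.0.0/14 (181.244.0.0 - 181.247.255.255)
  181.246.192.0/18 (181.246.192.0 - 181.246.255.255)
  181.246.192.0/20 (181.246.192.0 - 181.246.207.255)
Total matching entries: 5.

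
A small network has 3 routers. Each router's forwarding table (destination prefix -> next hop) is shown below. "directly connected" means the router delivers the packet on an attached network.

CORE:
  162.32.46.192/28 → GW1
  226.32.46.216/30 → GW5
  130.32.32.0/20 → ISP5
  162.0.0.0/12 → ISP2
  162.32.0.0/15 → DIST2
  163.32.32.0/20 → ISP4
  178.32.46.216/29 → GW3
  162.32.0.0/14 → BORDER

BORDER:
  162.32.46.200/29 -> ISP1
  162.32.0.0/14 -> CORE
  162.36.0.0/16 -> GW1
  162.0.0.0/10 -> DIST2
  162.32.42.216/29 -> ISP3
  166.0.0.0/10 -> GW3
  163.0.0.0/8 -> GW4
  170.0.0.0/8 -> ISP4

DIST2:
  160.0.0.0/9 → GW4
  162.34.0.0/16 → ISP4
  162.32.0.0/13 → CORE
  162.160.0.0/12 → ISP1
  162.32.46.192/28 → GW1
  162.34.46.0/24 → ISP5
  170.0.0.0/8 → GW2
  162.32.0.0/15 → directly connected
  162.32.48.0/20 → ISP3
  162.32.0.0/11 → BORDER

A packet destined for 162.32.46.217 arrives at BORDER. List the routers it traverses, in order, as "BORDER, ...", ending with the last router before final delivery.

At BORDER: longest match for 162.32.46.217 is 162.32.0.0/14 -> CORE
At CORE: longest match for 162.32.46.217 is 162.32.0.0/15 -> DIST2
At DIST2: longest match for 162.32.46.217 is 162.32.0.0/15 -> directly connected

BORDER, CORE, DIST2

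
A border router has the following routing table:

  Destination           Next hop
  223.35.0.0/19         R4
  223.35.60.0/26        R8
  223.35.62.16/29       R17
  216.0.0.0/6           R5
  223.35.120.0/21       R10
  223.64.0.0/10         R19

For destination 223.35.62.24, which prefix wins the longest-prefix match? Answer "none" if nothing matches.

223.35.62.24 is outside every listed prefix and there is no default route.

none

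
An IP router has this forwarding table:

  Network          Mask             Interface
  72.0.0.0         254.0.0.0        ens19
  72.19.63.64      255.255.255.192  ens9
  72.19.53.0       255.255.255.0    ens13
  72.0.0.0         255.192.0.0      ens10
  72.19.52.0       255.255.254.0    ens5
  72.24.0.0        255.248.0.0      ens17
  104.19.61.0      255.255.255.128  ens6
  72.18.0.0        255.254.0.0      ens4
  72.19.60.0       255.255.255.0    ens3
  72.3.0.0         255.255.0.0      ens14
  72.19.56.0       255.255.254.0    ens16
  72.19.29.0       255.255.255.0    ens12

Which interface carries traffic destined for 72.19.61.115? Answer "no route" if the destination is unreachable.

ens4

Routes whose prefix contains 72.19.61.115:
  72.0.0.0/7 (72.0.0.0 - 73.255.255.255) -> ens19
  72.0.0.0/10 (72.0.0.0 - 72.63.255.255) -> ens10
  72.18.0.0/15 (72.18.0.0 - 72.19.255.255) -> ens4
More-specific entries that do NOT match:
  72.19.63.64/26 (72.19.63.64 - 72.19.63.127) does not contain 72.19.61.115
  104.19.61.0/25 (104.19.61.0 - 104.19.61.127) does not contain 72.19.61.115
  72.19.53.0/24 (72.19.53.0 - 72.19.53.255) does not contain 72.19.61.115
  72.19.60.0/24 (72.19.60.0 - 72.19.60.255) does not contain 72.19.61.115
  72.19.29.0/24 (72.19.29.0 - 72.19.29.255) does not contain 72.19.61.115
  72.19.52.0/23 (72.19.52.0 - 72.19.53.255) does not contain 72.19.61.115
  72.19.56.0/23 (72.19.56.0 - 72.19.57.255) does not contain 72.19.61.115
  72.3.0.0/16 (72.3.0.0 - 72.3.255.255) does not contain 72.19.61.115
Longest matching prefix is /15 -> interface ens4.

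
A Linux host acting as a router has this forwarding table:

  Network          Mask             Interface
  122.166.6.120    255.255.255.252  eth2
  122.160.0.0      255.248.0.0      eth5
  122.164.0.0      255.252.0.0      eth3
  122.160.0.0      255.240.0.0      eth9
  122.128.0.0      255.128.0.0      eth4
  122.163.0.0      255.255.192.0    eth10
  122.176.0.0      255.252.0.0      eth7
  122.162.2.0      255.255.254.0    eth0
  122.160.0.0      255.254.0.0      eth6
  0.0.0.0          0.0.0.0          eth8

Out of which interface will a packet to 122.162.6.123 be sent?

Routes whose prefix contains 122.162.6.123:
  0.0.0.0/0 (default, matches everything) -> eth8
  122.128.0.0/9 (122.128.0.0 - 122.255.255.255) -> eth4
  122.160.0.0/12 (122.160.0.0 - 122.175.255.255) -> eth9
  122.160.0.0/13 (122.160.0.0 - 122.167.255.255) -> eth5
More-specific entries that do NOT match:
  122.166.6.120/30 (122.166.6.120 - 122.166.6.123) does not contain 122.162.6.123
  122.162.2.0/23 (122.162.2.0 - 122.162.3.255) does not contain 122.162.6.123
  122.163.0.0/18 (122.163.0.0 - 122.163.63.255) does not contain 122.162.6.123
  122.160.0.0/15 (122.160.0.0 - 122.161.255.255) does not contain 122.162.6.123
  122.164.0.0/14 (122.164.0.0 - 122.167.255.255) does not contain 122.162.6.123
  122.176.0.0/14 (122.176.0.0 - 122.179.255.255) does not contain 122.162.6.123
Longest matching prefix is /13 -> interface eth5.

eth5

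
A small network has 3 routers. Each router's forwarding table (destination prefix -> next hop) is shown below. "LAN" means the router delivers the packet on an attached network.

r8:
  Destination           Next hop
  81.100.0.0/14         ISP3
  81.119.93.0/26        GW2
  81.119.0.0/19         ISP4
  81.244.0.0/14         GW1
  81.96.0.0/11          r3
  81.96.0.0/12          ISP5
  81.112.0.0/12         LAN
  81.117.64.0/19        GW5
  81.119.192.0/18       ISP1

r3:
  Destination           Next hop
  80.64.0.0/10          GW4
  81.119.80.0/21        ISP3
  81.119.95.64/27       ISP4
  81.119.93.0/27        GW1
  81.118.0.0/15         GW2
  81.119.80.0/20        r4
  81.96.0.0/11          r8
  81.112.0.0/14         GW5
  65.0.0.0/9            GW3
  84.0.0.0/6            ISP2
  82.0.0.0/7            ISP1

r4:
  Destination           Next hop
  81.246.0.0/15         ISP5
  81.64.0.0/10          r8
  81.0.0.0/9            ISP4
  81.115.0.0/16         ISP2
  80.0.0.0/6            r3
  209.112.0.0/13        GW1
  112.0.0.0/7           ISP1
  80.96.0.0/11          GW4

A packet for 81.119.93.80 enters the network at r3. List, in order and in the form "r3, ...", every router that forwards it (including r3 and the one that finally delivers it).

r3, r4, r8

At r3: longest match for 81.119.93.80 is 81.119.80.0/20 -> r4
At r4: longest match for 81.119.93.80 is 81.64.0.0/10 -> r8
At r8: longest match for 81.119.93.80 is 81.112.0.0/12 -> LAN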